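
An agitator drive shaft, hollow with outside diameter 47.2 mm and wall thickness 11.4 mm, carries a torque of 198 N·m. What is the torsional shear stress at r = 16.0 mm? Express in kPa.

7000 kPa

J = π(d_o⁴ − d_i⁴)/32 = π(0.0472⁴ − 0.0244⁴)/32 = 4.525×10^-7 m⁴.
Shear stress varies linearly with radius: τ = T·r/J = 198.0 × 0.0160 / 4.525×10^-7 = 7.002×10^6 Pa.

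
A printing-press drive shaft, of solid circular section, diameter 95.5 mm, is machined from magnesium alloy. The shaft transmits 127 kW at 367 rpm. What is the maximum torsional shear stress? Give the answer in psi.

ω = 2π·367/60 = 38.43 rad/s, so T = P/ω = 127×10³ / 38.43 = 3305 N·m.
J = πd⁴/32 = π(0.0955)⁴/32 = 8.166×10^-6 m⁴.
τ_max = T·r/J = 3305 × 0.0478 / 8.166×10^-6 = 1.932×10^7 Pa.

2800 psi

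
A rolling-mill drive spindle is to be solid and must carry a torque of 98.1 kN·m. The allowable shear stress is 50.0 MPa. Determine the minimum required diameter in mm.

215 mm

For a solid shaft τ_max = 16T/(πd³), so d = (16T/(π τ_allow))^(1/3) = (16·98100/(π·5.00×10^7))^(1/3) = 0.2154 m.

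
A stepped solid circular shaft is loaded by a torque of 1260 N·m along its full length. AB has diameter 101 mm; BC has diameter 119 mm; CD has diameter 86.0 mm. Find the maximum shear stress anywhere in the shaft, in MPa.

10.1 MPa

Under the same torque, τ_max = 16T/(πd³) is largest where d is smallest — segment CD (d = 86.0 mm).
τ_max = 16·1260/(π·(0.0860)³) = 1.009×10^7 Pa.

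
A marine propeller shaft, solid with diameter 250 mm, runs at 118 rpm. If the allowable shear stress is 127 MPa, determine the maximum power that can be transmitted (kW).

4810 kW

J = πd⁴/32 = π(0.250)⁴/32 = 3.835×10^-4 m⁴.
T_max = τ_allow·J/r = 1.27×10^8 × 3.835×10^-4 / 0.125 = 389600 N·m.
ω = 2π·118/60 = 12.36 rad/s, so P_max = T_max·ω = 4.815×10^6 W.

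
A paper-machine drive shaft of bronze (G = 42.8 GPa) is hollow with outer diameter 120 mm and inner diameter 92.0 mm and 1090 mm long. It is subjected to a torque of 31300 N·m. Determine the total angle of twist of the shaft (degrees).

3.43°

J = π(d_o⁴ − d_i⁴)/32 = π(0.120⁴ − 0.0920⁴)/32 = 1.332×10^-5 m⁴.
θ = T·L/(G·J) = 31300 × 1.09 / (42.8×10⁹ × 1.332×10^-5) = 0.05982 rad.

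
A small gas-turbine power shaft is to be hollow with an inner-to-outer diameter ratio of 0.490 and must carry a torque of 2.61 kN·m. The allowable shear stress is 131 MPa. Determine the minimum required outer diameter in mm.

For a hollow shaft with d_i/d_o = 0.490: τ_max = 16T/(π d_o³ (1−k⁴)), so d_o = [16T/(π τ_allow (1−k⁴))]^(1/3) = [16·2610/(π·1.31×10^8·0.9424)]^(1/3) = 0.04757 m.

47.6 mm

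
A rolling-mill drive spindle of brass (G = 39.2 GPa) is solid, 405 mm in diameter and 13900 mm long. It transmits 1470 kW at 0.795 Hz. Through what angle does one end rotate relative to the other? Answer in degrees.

ω = 2π·0.795 = 4.995 rad/s, so T = P/ω = 1470×10³ / 4.995 = 294300 N·m.
J = πd⁴/32 = π(0.405)⁴/32 = 2.641×10^-3 m⁴.
θ = T·L/(G·J) = 294300 × 13.9 / (39.2×10⁹ × 2.641×10^-3) = 0.03951 rad.

2.26°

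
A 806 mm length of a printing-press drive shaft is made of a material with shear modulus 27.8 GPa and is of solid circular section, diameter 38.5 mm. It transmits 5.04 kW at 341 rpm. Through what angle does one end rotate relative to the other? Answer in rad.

0.0190 rad

ω = 2π·341/60 = 35.71 rad/s, so T = P/ω = 5.04×10³ / 35.71 = 141.1 N·m.
J = πd⁴/32 = π(0.0385)⁴/32 = 2.157×10^-7 m⁴.
θ = T·L/(G·J) = 141.1 × 0.806 / (27.8×10⁹ × 2.157×10^-7) = 0.01897 rad.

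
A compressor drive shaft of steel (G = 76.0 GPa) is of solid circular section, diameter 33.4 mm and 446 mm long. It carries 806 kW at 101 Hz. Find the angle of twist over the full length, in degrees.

ω = 2π·101 = 634.6 rad/s, so T = P/ω = 806×10³ / 634.6 = 1270 N·m.
J = πd⁴/32 = π(0.0334)⁴/32 = 1.222×10^-7 m⁴.
θ = T·L/(G·J) = 1270 × 0.446 / (76.0×10⁹ × 1.222×10^-7) = 0.06101 rad.

3.50°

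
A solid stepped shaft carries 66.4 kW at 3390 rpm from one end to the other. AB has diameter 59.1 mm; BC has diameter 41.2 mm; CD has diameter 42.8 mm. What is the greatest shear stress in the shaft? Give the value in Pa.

1.36e7 Pa

ω = 2π·3390/60 = 355.0 rad/s, so T = P/ω = 66.4×10³ / 355.0 = 187.0 N·m.
Under the same torque, τ_max = 16T/(πd³) is largest where d is smallest — segment BC (d = 41.2 mm).
τ_max = 16·187.0/(π·(0.0412)³) = 1.362×10^7 Pa.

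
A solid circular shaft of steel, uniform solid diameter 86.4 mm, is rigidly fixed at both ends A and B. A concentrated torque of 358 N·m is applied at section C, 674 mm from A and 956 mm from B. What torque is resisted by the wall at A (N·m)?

With uniform GJ and both ends fixed, compatibility θ_AC = θ_CB gives T_A·a = T_B·b, together with T_A + T_B = T₀.
T_A = T₀·b/(a+b) = 358.0·956/1630 = 210.0 N·m; T_B = 148.0 N·m.

210 N·m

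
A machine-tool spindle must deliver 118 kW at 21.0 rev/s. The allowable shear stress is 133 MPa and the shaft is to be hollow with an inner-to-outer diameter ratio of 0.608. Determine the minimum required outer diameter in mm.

ω = 2π·21.0 = 131.9 rad/s, so T = P/ω = 118×10³ / 131.9 = 894.3 N·m.
For a hollow shaft with d_i/d_o = 0.608: τ_max = 16T/(π d_o³ (1−k⁴)), so d_o = [16T/(π τ_allow (1−k⁴))]^(1/3) = [16·894.3/(π·1.33×10^8·0.8633)]^(1/3) = 0.03410 m.

34.1 mm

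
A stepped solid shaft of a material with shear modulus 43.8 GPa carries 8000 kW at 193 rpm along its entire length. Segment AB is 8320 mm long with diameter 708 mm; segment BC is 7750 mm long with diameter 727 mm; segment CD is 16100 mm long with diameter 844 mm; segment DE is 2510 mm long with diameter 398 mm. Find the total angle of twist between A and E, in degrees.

1.02°

ω = 2π·193/60 = 20.21 rad/s, so T = P/ω = 8000×10³ / 20.21 = 395800 N·m.
J_AB = π(0.708)⁴/32 = 0.0247 m⁴; J_BC = π(0.727)⁴/32 = 0.0274 m⁴; J_CD = π(0.844)⁴/32 = 0.0498 m⁴; J_DE = π(0.398)⁴/32 = 2.46×10^-3 m⁴.
θ = (T/G)·Σ L_i/J_i = (395800/43.8×10⁹)·(8.32/0.0247 + 7.75/0.0274 + 16.1/0.0498 + 2.51/2.46×10^-3) = 0.01773 rad.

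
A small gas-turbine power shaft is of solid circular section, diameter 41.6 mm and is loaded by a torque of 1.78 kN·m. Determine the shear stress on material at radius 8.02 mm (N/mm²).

J = πd⁴/32 = π(0.0416)⁴/32 = 2.940×10^-7 m⁴.
Shear stress varies linearly with radius: τ = T·r/J = 1780 × 0.00802 / 2.940×10^-7 = 4.855×10^7 Pa.

48.6 N/mm²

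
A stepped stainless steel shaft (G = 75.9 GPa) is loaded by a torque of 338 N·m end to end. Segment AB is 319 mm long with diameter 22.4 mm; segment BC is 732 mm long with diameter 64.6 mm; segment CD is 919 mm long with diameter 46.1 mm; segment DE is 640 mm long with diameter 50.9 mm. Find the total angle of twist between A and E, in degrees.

J_AB = π(0.0224)⁴/32 = 2.47×10^-8 m⁴; J_BC = π(0.0646)⁴/32 = 1.71×10^-6 m⁴; J_CD = π(0.0461)⁴/32 = 4.43×10^-7 m⁴; J_DE = π(0.0509)⁴/32 = 6.59×10^-7 m⁴.
θ = (T/G)·Σ L_i/J_i = (338.0/75.9×10⁹)·(0.319/2.47×10^-8 + 0.732/1.71×10^-6 + 0.919/4.43×10^-7 + 0.640/6.59×10^-7) = 0.07294 rad.

4.18°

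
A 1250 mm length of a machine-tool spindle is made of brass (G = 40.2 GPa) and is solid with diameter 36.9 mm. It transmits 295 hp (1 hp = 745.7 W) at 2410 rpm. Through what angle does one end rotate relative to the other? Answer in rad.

0.149 rad

ω = 2π·2410/60 = 252.4 rad/s, so T = P/ω = 295×745.7 / 252.4 = 871.6 N·m.
J = πd⁴/32 = π(0.0369)⁴/32 = 1.820×10^-7 m⁴.
θ = T·L/(G·J) = 871.6 × 1.25 / (40.2×10⁹ × 1.820×10^-7) = 0.1489 rad.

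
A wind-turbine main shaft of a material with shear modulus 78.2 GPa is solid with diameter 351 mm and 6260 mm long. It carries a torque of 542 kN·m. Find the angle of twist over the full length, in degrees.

J = πd⁴/32 = π(0.351)⁴/32 = 1.490×10^-3 m⁴.
θ = T·L/(G·J) = 542000 × 6.26 / (78.2×10⁹ × 1.490×10^-3) = 0.02912 rad.

1.67°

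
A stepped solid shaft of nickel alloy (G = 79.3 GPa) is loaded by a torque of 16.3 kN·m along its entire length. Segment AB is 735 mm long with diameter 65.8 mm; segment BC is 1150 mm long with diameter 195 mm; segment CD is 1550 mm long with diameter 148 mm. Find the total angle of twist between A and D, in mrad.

90.5 mrad

J_AB = π(0.0658)⁴/32 = 1.84×10^-6 m⁴; J_BC = π(0.195)⁴/32 = 1.42×10^-4 m⁴; J_CD = π(0.148)⁴/32 = 4.71×10^-5 m⁴.
θ = (T/G)·Σ L_i/J_i = (16300/79.3×10⁹)·(0.735/1.84×10^-6 + 1.15/1.42×10^-4 + 1.55/4.71×10^-5) = 0.09052 rad.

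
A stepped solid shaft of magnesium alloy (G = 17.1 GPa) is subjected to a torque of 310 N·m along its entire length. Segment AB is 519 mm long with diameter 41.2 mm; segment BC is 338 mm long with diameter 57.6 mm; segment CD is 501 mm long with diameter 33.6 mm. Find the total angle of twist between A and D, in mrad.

J_AB = π(0.0412)⁴/32 = 2.83×10^-7 m⁴; J_BC = π(0.0576)⁴/32 = 1.08×10^-6 m⁴; J_CD = π(0.0336)⁴/32 = 1.25×10^-7 m⁴.
θ = (T/G)·Σ L_i/J_i = (310.0/17.1×10⁹)·(0.519/2.83×10^-7 + 0.338/1.08×10^-6 + 0.501/1.25×10^-7) = 0.1115 rad.

112 mrad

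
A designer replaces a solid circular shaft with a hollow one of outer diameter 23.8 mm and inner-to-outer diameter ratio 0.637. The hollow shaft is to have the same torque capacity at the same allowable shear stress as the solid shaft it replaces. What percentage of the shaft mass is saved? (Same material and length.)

33.0 %

Equal τ_max and T ⇒ the solid shaft needs d_s³ = d_o³(1−k⁴), so d_s = 23.8·(1−0.637⁴)^(1/3) = 22.41 mm.
Area ratio A_h/A_s = d_o²(1−k²)/d_s² = (1−k²)/(1−k⁴)^(2/3) = 0.6700.
Mass saving = 1 − 0.6700 = 33.0 %.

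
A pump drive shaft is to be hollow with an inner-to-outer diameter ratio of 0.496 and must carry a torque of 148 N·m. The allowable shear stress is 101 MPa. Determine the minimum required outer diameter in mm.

20.0 mm

For a hollow shaft with d_i/d_o = 0.496: τ_max = 16T/(π d_o³ (1−k⁴)), so d_o = [16T/(π τ_allow (1−k⁴))]^(1/3) = [16·148.0/(π·1.01×10^8·0.9395)]^(1/3) = 0.01995 m.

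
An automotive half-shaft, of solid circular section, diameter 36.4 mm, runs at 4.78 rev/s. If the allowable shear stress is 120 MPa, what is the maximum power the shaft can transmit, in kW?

J = πd⁴/32 = π(0.0364)⁴/32 = 1.723×10^-7 m⁴.
T_max = τ_allow·J/r = 1.20×10^8 × 1.723×10^-7 / 0.0182 = 1136 N·m.
ω = 2π·4.78 = 30.03 rad/s, so P_max = T_max·ω = 3.413×10^4 W.

34.1 kW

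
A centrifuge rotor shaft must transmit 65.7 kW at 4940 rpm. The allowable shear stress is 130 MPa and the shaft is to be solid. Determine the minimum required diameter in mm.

ω = 2π·4940/60 = 517.3 rad/s, so T = P/ω = 65.7×10³ / 517.3 = 127.0 N·m.
For a solid shaft τ_max = 16T/(πd³), so d = (16T/(π τ_allow))^(1/3) = (16·127.0/(π·1.30×10^8))^(1/3) = 0.01707 m.

17.1 mm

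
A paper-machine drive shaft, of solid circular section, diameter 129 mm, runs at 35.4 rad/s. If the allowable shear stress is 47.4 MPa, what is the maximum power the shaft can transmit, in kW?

J = πd⁴/32 = π(0.129)⁴/32 = 2.719×10^-5 m⁴.
T_max = τ_allow·J/r = 4.74×10^7 × 2.719×10^-5 / 0.0645 = 19980 N·m.
ω = 35.4 rad/s, so P_max = T_max·ω = 7.073×10^5 W.

707 kW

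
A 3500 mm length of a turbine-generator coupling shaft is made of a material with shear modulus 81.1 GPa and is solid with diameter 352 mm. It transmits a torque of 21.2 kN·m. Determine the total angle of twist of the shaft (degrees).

J = πd⁴/32 = π(0.352)⁴/32 = 1.507×10^-3 m⁴.
θ = T·L/(G·J) = 21200 × 3.50 / (81.1×10⁹ × 1.507×10^-3) = 6.070×10^-4 rad.

0.0348°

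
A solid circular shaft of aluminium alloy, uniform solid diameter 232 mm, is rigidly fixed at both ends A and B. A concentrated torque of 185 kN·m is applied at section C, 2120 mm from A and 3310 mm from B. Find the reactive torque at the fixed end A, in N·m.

113000 N·m

With uniform GJ and both ends fixed, compatibility θ_AC = θ_CB gives T_A·a = T_B·b, together with T_A + T_B = T₀.
T_A = T₀·b/(a+b) = 185000·3310/5430 = 112800 N·m; T_B = 72230 N·m.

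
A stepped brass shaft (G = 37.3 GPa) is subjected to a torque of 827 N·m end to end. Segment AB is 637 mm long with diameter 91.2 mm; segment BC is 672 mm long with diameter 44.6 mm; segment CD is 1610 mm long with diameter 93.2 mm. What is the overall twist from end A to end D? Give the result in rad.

0.0453 rad

J_AB = π(0.0912)⁴/32 = 6.79×10^-6 m⁴; J_BC = π(0.0446)⁴/32 = 3.88×10^-7 m⁴; J_CD = π(0.0932)⁴/32 = 7.41×10^-6 m⁴.
θ = (T/G)·Σ L_i/J_i = (827.0/37.3×10⁹)·(0.637/6.79×10^-6 + 0.672/3.88×10^-7 + 1.61/7.41×10^-6) = 0.04525 rad.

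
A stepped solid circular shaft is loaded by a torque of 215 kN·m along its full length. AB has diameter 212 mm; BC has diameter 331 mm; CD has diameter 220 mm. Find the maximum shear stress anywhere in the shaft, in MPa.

Under the same torque, τ_max = 16T/(πd³) is largest where d is smallest — segment AB (d = 212 mm).
τ_max = 16·215000/(π·(0.212)³) = 1.149×10^8 Pa.

115 MPa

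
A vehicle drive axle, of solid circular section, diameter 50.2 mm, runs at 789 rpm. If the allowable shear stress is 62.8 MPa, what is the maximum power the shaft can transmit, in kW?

J = πd⁴/32 = π(0.0502)⁴/32 = 6.235×10^-7 m⁴.
T_max = τ_allow·J/r = 6.28×10^7 × 6.235×10^-7 / 0.0251 = 1560 N·m.
ω = 2π·789/60 = 82.62 rad/s, so P_max = T_max·ω = 1.289×10^5 W.

129 kW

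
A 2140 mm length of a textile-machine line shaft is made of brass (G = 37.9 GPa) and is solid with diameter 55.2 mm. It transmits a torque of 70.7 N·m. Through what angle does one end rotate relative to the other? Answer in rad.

J = πd⁴/32 = π(0.0552)⁴/32 = 9.115×10^-7 m⁴.
θ = T·L/(G·J) = 70.70 × 2.14 / (37.9×10⁹ × 9.115×10^-7) = 4.380×10^-3 rad.

0.00438 rad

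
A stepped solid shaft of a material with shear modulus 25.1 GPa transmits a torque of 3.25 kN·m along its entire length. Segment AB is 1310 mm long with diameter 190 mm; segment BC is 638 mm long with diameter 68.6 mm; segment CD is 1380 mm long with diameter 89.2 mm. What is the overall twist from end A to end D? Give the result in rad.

J_AB = π(0.190)⁴/32 = 1.28×10^-4 m⁴; J_BC = π(0.0686)⁴/32 = 2.17×10^-6 m⁴; J_CD = π(0.0892)⁴/32 = 6.22×10^-6 m⁴.
θ = (T/G)·Σ L_i/J_i = (3250/25.1×10⁹)·(1.31/1.28×10^-4 + 0.638/2.17×10^-6 + 1.38/6.22×10^-6) = 0.06807 rad.

0.0681 rad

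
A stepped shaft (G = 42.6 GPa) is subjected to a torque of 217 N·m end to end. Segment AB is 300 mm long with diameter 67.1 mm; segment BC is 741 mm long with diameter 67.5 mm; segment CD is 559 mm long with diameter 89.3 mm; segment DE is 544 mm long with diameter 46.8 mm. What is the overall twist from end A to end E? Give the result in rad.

0.00896 rad

J_AB = π(0.0671)⁴/32 = 1.99×10^-6 m⁴; J_BC = π(0.0675)⁴/32 = 2.04×10^-6 m⁴; J_CD = π(0.0893)⁴/32 = 6.24×10^-6 m⁴; J_DE = π(0.0468)⁴/32 = 4.71×10^-7 m⁴.
θ = (T/G)·Σ L_i/J_i = (217.0/42.6×10⁹)·(0.300/1.99×10^-6 + 0.741/2.04×10^-6 + 0.559/6.24×10^-6 + 0.544/4.71×10^-7) = 8.960×10^-3 rad.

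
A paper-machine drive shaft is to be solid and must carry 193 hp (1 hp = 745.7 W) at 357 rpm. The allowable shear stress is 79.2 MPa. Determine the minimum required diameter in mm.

62.8 mm

ω = 2π·357/60 = 37.38 rad/s, so T = P/ω = 193×745.7 / 37.38 = 3850 N·m.
For a solid shaft τ_max = 16T/(πd³), so d = (16T/(π τ_allow))^(1/3) = (16·3850/(π·7.92×10^7))^(1/3) = 0.06279 m.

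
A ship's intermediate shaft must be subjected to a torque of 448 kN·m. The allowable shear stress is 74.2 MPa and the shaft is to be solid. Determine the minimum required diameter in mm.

313 mm

For a solid shaft τ_max = 16T/(πd³), so d = (16T/(π τ_allow))^(1/3) = (16·448000/(π·7.42×10^7))^(1/3) = 0.3133 m.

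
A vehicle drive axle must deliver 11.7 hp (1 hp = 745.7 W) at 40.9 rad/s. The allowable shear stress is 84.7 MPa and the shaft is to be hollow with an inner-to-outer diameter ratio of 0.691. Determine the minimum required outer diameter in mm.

25.5 mm

ω = 40.9 rad/s, so T = P/ω = 11.7×745.7 / 40.90 = 213.3 N·m.
For a hollow shaft with d_i/d_o = 0.691: τ_max = 16T/(π d_o³ (1−k⁴)), so d_o = [16T/(π τ_allow (1−k⁴))]^(1/3) = [16·213.3/(π·8.47×10^7·0.7720)]^(1/3) = 0.02552 m.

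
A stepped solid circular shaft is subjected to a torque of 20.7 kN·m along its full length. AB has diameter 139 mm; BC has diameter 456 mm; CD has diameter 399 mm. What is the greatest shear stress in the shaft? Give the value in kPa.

39300 kPa

Under the same torque, τ_max = 16T/(πd³) is largest where d is smallest — segment AB (d = 139 mm).
τ_max = 16·20700/(π·(0.139)³) = 3.926×10^7 Pa.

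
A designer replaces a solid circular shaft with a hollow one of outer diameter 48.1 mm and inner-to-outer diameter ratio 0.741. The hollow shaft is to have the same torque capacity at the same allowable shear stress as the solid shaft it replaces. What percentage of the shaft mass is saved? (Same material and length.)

Equal τ_max and T ⇒ the solid shaft needs d_s³ = d_o³(1−k⁴), so d_s = 48.1·(1−0.741⁴)^(1/3) = 42.68 mm.
Area ratio A_h/A_s = d_o²(1−k²)/d_s² = (1−k²)/(1−k⁴)^(2/3) = 0.5728.
Mass saving = 1 − 0.5728 = 42.7 %.

42.7 %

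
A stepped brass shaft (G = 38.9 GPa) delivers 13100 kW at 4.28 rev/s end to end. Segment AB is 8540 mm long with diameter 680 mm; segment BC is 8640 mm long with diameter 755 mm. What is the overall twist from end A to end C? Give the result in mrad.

ω = 2π·4.28 = 26.89 rad/s, so T = P/ω = 13100×10³ / 26.89 = 487100 N·m.
J_AB = π(0.680)⁴/32 = 0.0210 m⁴; J_BC = π(0.755)⁴/32 = 0.0319 m⁴.
θ = (T/G)·Σ L_i/J_i = (487100/38.9×10⁹)·(8.54/0.0210 + 8.64/0.0319) = 8.486×10^-3 rad.

8.49 mrad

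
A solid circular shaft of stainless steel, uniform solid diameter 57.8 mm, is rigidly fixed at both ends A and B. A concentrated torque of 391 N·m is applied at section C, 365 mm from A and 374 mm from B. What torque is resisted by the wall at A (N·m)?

198 N·m

With uniform GJ and both ends fixed, compatibility θ_AC = θ_CB gives T_A·a = T_B·b, together with T_A + T_B = T₀.
T_A = T₀·b/(a+b) = 391.0·374/739.0 = 197.9 N·m; T_B = 193.1 N·m.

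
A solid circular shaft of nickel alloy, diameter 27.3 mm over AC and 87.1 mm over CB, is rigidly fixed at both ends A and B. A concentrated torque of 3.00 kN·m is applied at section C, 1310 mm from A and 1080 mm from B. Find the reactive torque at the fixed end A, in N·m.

Compatibility: T_A·a/J_AC = T_B·b/J_CB with T_A + T_B = T₀.
J_AC = 5.45×10^-8 m⁴, J_CB = 5.65×10^-6 m⁴, so T_A = T₀·(J_AC/a)/((J_AC/a)+(J_CB/b)) = 23.68 N·m, T_B = 2976 N·m.

23.7 N·m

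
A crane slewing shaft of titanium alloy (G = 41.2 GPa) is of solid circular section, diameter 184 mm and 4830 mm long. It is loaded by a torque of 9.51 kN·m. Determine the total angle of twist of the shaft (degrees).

J = πd⁴/32 = π(0.184)⁴/32 = 1.125×10^-4 m⁴.
θ = T·L/(G·J) = 9510 × 4.83 / (41.2×10⁹ × 1.125×10^-4) = 9.907×10^-3 rad.

0.568°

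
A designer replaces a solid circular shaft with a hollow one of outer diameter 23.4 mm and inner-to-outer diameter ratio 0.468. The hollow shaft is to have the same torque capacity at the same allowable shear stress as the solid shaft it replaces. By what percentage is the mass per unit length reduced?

19.3 %

Equal τ_max and T ⇒ the solid shaft needs d_s³ = d_o³(1−k⁴), so d_s = 23.4·(1−0.468⁴)^(1/3) = 23.02 mm.
Area ratio A_h/A_s = d_o²(1−k²)/d_s² = (1−k²)/(1−k⁴)^(2/3) = 0.8070.
Mass saving = 1 − 0.8070 = 19.3 %.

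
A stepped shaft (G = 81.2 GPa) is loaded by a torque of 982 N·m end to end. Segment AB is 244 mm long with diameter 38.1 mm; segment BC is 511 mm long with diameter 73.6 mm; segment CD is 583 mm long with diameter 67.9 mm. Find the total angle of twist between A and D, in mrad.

19.8 mrad

J_AB = π(0.0381)⁴/32 = 2.07×10^-7 m⁴; J_BC = π(0.0736)⁴/32 = 2.88×10^-6 m⁴; J_CD = π(0.0679)⁴/32 = 2.09×10^-6 m⁴.
θ = (T/G)·Σ L_i/J_i = (982.0/81.2×10⁹)·(0.244/2.07×10^-7 + 0.511/2.88×10^-6 + 0.583/2.09×10^-6) = 0.01979 rad.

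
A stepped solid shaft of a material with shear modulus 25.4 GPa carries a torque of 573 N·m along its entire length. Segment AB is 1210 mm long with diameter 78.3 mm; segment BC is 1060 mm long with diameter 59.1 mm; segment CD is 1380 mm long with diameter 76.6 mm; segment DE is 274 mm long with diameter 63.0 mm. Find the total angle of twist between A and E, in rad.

0.0406 rad

J_AB = π(0.0783)⁴/32 = 3.69×10^-6 m⁴; J_BC = π(0.0591)⁴/32 = 1.20×10^-6 m⁴; J_CD = π(0.0766)⁴/32 = 3.38×10^-6 m⁴; J_DE = π(0.0630)⁴/32 = 1.55×10^-6 m⁴.
θ = (T/G)·Σ L_i/J_i = (573.0/25.4×10⁹)·(1.21/3.69×10^-6 + 1.06/1.20×10^-6 + 1.38/3.38×10^-6 + 0.274/1.55×10^-6) = 0.04057 rad.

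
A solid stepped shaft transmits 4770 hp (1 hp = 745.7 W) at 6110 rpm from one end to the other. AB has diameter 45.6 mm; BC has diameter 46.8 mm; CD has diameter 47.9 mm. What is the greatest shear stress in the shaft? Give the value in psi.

ω = 2π·6110/60 = 639.8 rad/s, so T = P/ω = 4770×745.7 / 639.8 = 5559 N·m.
Under the same torque, τ_max = 16T/(πd³) is largest where d is smallest — segment AB (d = 45.6 mm).
τ_max = 16·5559/(π·(0.0456)³) = 2.986×10^8 Pa.

43300 psi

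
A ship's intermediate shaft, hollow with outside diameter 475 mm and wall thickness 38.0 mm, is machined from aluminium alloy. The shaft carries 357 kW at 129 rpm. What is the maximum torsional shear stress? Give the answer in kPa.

2500 kPa

ω = 2π·129/60 = 13.51 rad/s, so T = P/ω = 357×10³ / 13.51 = 26430 N·m.
J = π(d_o⁴ − d_i⁴)/32 = π(0.475⁴ − 0.399⁴)/32 = 2.510×10^-3 m⁴.
τ_max = T·r/J = 26430 × 0.237 / 2.510×10^-3 = 2.501×10^6 Pa.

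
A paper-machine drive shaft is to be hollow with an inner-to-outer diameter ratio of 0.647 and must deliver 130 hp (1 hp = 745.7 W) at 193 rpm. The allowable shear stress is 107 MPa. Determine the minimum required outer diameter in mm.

ω = 2π·193/60 = 20.21 rad/s, so T = P/ω = 130×745.7 / 20.21 = 4796 N·m.
For a hollow shaft with d_i/d_o = 0.647: τ_max = 16T/(π d_o³ (1−k⁴)), so d_o = [16T/(π τ_allow (1−k⁴))]^(1/3) = [16·4796/(π·1.07×10^8·0.8248)]^(1/3) = 0.06517 m.

65.2 mm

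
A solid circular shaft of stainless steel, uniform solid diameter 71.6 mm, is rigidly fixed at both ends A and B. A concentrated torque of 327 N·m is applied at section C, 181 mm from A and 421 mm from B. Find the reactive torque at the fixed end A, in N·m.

With uniform GJ and both ends fixed, compatibility θ_AC = θ_CB gives T_A·a = T_B·b, together with T_A + T_B = T₀.
T_A = T₀·b/(a+b) = 327.0·421/602.0 = 228.7 N·m; T_B = 98.32 N·m.

229 N·m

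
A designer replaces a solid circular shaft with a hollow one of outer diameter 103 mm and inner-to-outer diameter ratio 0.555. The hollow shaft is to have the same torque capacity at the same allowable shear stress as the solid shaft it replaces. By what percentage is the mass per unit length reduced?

26.0 %

Equal τ_max and T ⇒ the solid shaft needs d_s³ = d_o³(1−k⁴), so d_s = 103·(1−0.555⁴)^(1/3) = 99.63 mm.
Area ratio A_h/A_s = d_o²(1−k²)/d_s² = (1−k²)/(1−k⁴)^(2/3) = 0.7395.
Mass saving = 1 − 0.7395 = 26.0 %.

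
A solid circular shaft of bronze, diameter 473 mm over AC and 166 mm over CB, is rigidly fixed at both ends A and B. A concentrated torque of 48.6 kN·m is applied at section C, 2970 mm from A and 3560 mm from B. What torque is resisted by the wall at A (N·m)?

Compatibility: T_A·a/J_AC = T_B·b/J_CB with T_A + T_B = T₀.
J_AC = 4.91×10^-3 m⁴, J_CB = 7.45×10^-5 m⁴, so T_A = T₀·(J_AC/a)/((J_AC/a)+(J_CB/b)) = 47990 N·m, T_B = 607.4 N·m.

48000 N·m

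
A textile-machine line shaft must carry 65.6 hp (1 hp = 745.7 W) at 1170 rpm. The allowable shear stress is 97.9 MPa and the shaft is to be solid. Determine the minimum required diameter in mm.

27.5 mm

ω = 2π·1170/60 = 122.5 rad/s, so T = P/ω = 65.6×745.7 / 122.5 = 399.3 N·m.
For a solid shaft τ_max = 16T/(πd³), so d = (16T/(π τ_allow))^(1/3) = (16·399.3/(π·9.79×10^7))^(1/3) = 0.02749 m.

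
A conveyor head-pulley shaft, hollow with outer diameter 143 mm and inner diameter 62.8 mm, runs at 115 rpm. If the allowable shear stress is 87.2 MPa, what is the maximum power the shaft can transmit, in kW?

581 kW

J = π(d_o⁴ − d_i⁴)/32 = π(0.143⁴ − 0.0628⁴)/32 = 3.953×10^-5 m⁴.
T_max = τ_allow·J/r = 8.72×10^7 × 3.953×10^-5 / 0.0715 = 48210 N·m.
ω = 2π·115/60 = 12.04 rad/s, so P_max = T_max·ω = 5.805×10^5 W.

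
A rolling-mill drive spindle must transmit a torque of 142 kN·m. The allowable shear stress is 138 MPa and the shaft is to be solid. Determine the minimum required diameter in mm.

For a solid shaft τ_max = 16T/(πd³), so d = (16T/(π τ_allow))^(1/3) = (16·142000/(π·1.38×10^8))^(1/3) = 0.1737 m.

174 mm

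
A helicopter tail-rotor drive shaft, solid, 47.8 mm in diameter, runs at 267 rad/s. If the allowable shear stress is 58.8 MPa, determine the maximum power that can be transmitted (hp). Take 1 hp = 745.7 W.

451 hp

J = πd⁴/32 = π(0.0478)⁴/32 = 5.125×10^-7 m⁴.
T_max = τ_allow·J/r = 5.88×10^7 × 5.125×10^-7 / 0.0239 = 1261 N·m.
ω = 267 rad/s, so P_max = T_max·ω = 3.367×10^5 W.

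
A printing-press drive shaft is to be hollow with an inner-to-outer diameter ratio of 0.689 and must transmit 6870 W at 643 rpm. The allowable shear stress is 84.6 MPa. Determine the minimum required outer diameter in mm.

19.9 mm

ω = 2π·643/60 = 67.33 rad/s, so T = P/ω = 6870 / 67.33 = 102.0 N·m.
For a hollow shaft with d_i/d_o = 0.689: τ_max = 16T/(π d_o³ (1−k⁴)), so d_o = [16T/(π τ_allow (1−k⁴))]^(1/3) = [16·102.0/(π·8.46×10^7·0.7746)]^(1/3) = 0.01994 m.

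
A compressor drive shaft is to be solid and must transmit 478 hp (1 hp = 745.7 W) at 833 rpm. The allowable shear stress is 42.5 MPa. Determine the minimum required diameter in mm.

ω = 2π·833/60 = 87.23 rad/s, so T = P/ω = 478×745.7 / 87.23 = 4086 N·m.
For a solid shaft τ_max = 16T/(πd³), so d = (16T/(π τ_allow))^(1/3) = (16·4086/(π·4.25×10^7))^(1/3) = 0.07882 m.

78.8 mm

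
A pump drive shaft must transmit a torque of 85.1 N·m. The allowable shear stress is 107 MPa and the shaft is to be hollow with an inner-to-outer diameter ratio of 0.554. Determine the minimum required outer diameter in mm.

16.5 mm

For a hollow shaft with d_i/d_o = 0.554: τ_max = 16T/(π d_o³ (1−k⁴)), so d_o = [16T/(π τ_allow (1−k⁴))]^(1/3) = [16·85.10/(π·1.07×10^8·0.9058)]^(1/3) = 0.01648 m.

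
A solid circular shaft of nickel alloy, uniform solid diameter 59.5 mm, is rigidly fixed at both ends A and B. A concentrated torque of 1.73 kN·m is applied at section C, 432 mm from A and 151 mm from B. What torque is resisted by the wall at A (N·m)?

With uniform GJ and both ends fixed, compatibility θ_AC = θ_CB gives T_A·a = T_B·b, together with T_A + T_B = T₀.
T_A = T₀·b/(a+b) = 1730·151/583.0 = 448.1 N·m; T_B = 1282 N·m.

448 N·m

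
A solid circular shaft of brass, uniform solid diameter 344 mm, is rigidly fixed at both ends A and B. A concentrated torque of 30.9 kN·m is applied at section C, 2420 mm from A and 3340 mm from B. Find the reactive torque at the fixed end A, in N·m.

17900 N·m

With uniform GJ and both ends fixed, compatibility θ_AC = θ_CB gives T_A·a = T_B·b, together with T_A + T_B = T₀.
T_A = T₀·b/(a+b) = 30900·3340/5760 = 17920 N·m; T_B = 12980 N·m.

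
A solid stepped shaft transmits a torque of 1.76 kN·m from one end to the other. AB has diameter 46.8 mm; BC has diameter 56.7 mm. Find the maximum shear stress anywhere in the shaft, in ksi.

Under the same torque, τ_max = 16T/(πd³) is largest where d is smallest — segment AB (d = 46.8 mm).
τ_max = 16·1760/(π·(0.0468)³) = 8.745×10^7 Pa.

12.7 ksi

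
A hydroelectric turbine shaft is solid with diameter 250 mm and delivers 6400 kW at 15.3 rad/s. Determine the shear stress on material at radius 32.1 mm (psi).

ω = 15.3 rad/s, so T = P/ω = 6400×10³ / 15.30 = 418300 N·m.
J = πd⁴/32 = π(0.250)⁴/32 = 3.835×10^-4 m⁴.
Shear stress varies linearly with radius: τ = T·r/J = 418300 × 0.0321 / 3.835×10^-4 = 3.501×10^7 Pa.

5080 psi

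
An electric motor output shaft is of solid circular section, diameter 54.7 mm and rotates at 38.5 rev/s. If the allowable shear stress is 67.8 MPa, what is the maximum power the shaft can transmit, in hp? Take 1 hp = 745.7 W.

707 hp

J = πd⁴/32 = π(0.0547)⁴/32 = 8.789×10^-7 m⁴.
T_max = τ_allow·J/r = 6.78×10^7 × 8.789×10^-7 / 0.0274 = 2179 N·m.
ω = 2π·38.5 = 241.9 rad/s, so P_max = T_max·ω = 5.271×10^5 W.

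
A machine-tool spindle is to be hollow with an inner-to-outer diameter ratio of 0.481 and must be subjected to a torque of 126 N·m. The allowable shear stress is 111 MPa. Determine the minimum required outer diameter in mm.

18.3 mm

For a hollow shaft with d_i/d_o = 0.481: τ_max = 16T/(π d_o³ (1−k⁴)), so d_o = [16T/(π τ_allow (1−k⁴))]^(1/3) = [16·126.0/(π·1.11×10^8·0.9465)]^(1/3) = 0.01828 m.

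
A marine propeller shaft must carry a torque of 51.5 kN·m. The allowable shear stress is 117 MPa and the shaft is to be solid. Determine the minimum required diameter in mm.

131 mm

For a solid shaft τ_max = 16T/(πd³), so d = (16T/(π τ_allow))^(1/3) = (16·51500/(π·1.17×10^8))^(1/3) = 0.1309 m.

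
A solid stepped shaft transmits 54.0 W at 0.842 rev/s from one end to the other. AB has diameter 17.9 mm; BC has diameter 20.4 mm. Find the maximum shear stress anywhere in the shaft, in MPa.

9.06 MPa

ω = 2π·0.842 = 5.290 rad/s, so T = P/ω = 54.0 / 5.290 = 10.21 N·m.
Under the same torque, τ_max = 16T/(πd³) is largest where d is smallest — segment AB (d = 17.9 mm).
τ_max = 16·10.21/(π·(0.0179)³) = 9.064×10^6 Pa.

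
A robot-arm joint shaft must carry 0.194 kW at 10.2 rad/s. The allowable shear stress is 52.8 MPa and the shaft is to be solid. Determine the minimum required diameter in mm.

ω = 10.2 rad/s, so T = P/ω = 0.194×10³ / 10.20 = 19.02 N·m.
For a solid shaft τ_max = 16T/(πd³), so d = (16T/(π τ_allow))^(1/3) = (16·19.02/(π·5.28×10^7))^(1/3) = 0.01224 m.

12.2 mm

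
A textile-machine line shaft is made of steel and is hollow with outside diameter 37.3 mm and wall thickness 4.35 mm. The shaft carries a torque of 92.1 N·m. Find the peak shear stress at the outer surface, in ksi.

2.00 ksi

J = π(d_o⁴ − d_i⁴)/32 = π(0.0373⁴ − 0.0286⁴)/32 = 1.244×10^-7 m⁴.
τ_max = T·r/J = 92.10 × 0.0186 / 1.244×10^-7 = 1.381×10^7 Pa.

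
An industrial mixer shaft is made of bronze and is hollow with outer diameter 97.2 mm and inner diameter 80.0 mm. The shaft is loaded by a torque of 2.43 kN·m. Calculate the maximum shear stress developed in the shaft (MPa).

24.9 MPa

J = π(d_o⁴ − d_i⁴)/32 = π(0.0972⁴ − 0.0800⁴)/32 = 4.742×10^-6 m⁴.
τ_max = T·r/J = 2430 × 0.0486 / 4.742×10^-6 = 2.490×10^7 Pa.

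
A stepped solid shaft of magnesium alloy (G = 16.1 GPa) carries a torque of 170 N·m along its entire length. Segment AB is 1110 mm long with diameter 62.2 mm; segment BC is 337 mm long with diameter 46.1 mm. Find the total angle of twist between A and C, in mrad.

J_AB = π(0.0622)⁴/32 = 1.47×10^-6 m⁴; J_BC = π(0.0461)⁴/32 = 4.43×10^-7 m⁴.
θ = (T/G)·Σ L_i/J_i = (170.0/16.1×10⁹)·(1.11/1.47×10^-6 + 0.337/4.43×10^-7) = 0.01600 rad.

16.0 mrad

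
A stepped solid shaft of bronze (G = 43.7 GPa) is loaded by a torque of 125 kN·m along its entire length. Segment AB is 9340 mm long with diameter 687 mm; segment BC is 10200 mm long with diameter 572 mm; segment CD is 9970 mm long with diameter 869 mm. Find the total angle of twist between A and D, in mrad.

4.51 mrad

J_AB = π(0.687)⁴/32 = 0.0219 m⁴; J_BC = π(0.572)⁴/32 = 0.0105 m⁴; J_CD = π(0.869)⁴/32 = 0.0560 m⁴.
θ = (T/G)·Σ L_i/J_i = (125000/43.7×10⁹)·(9.34/0.0219 + 10.2/0.0105 + 9.97/0.0560) = 4.507×10^-3 rad.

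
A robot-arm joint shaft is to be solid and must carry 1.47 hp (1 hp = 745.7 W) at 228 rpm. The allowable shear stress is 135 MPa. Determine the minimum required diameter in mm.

ω = 2π·228/60 = 23.88 rad/s, so T = P/ω = 1.47×745.7 / 23.88 = 45.91 N·m.
For a solid shaft τ_max = 16T/(πd³), so d = (16T/(π τ_allow))^(1/3) = (16·45.91/(π·1.35×10^8))^(1/3) = 0.01201 m.

12.0 mm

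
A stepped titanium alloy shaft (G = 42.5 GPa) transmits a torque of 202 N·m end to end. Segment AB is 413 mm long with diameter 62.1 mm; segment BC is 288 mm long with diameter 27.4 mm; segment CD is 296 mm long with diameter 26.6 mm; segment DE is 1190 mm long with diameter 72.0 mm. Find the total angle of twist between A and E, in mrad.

J_AB = π(0.0621)⁴/32 = 1.46×10^-6 m⁴; J_BC = π(0.0274)⁴/32 = 5.53×10^-8 m⁴; J_CD = π(0.0266)⁴/32 = 4.92×10^-8 m⁴; J_DE = π(0.0720)⁴/32 = 2.64×10^-6 m⁴.
θ = (T/G)·Σ L_i/J_i = (202.0/42.5×10⁹)·(0.413/1.46×10^-6 + 0.288/5.53×10^-8 + 0.296/4.92×10^-8 + 1.19/2.64×10^-6) = 0.05685 rad.

56.8 mrad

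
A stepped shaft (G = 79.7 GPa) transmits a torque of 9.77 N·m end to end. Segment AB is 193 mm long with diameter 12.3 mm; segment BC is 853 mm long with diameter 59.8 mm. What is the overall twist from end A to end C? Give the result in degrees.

0.608°

J_AB = π(0.0123)⁴/32 = 2.25×10^-9 m⁴; J_BC = π(0.0598)⁴/32 = 1.26×10^-6 m⁴.
θ = (T/G)·Σ L_i/J_i = (9.770/79.7×10⁹)·(0.193/2.25×10^-9 + 0.853/1.26×10^-6) = 0.01061 rad.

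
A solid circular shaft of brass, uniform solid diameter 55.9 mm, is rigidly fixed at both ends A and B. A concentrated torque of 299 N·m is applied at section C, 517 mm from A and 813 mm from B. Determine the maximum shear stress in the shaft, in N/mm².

5.33 N/mm²

With uniform GJ and both ends fixed, compatibility θ_AC = θ_CB gives T_A·a = T_B·b, together with T_A + T_B = T₀.
T_A = T₀·b/(a+b) = 299.0·813/1330 = 182.8 N·m; T_B = 116.2 N·m.
τ in each portion: τ_AC = 5.33×10^6 Pa, τ_CB = 3.39×10^6 Pa; maximum is in AC.
τ_max = T_AC·r/J = 182.8·0.0279/9.59×10^-7 = 5.329×10^6 Pa.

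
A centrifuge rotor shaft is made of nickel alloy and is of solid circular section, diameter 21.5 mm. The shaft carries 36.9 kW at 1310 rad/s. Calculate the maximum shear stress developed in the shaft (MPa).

ω = 1310 rad/s, so T = P/ω = 36.9×10³ / 1310 = 28.17 N·m.
J = πd⁴/32 = π(0.0215)⁴/32 = 2.098×10^-8 m⁴.
τ_max = T·r/J = 28.17 × 0.0107 / 2.098×10^-8 = 1.443×10^7 Pa.

14.4 MPa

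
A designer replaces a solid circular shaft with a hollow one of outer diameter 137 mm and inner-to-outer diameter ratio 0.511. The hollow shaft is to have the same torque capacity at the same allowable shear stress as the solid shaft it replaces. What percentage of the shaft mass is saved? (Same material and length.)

22.6 %

Equal τ_max and T ⇒ the solid shaft needs d_s³ = d_o³(1−k⁴), so d_s = 137·(1−0.511⁴)^(1/3) = 133.8 mm.
Area ratio A_h/A_s = d_o²(1−k²)/d_s² = (1−k²)/(1−k⁴)^(2/3) = 0.7745.
Mass saving = 1 − 0.7745 = 22.6 %.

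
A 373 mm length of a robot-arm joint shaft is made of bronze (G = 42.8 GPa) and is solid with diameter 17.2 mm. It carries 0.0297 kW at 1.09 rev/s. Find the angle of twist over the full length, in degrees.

0.252°

ω = 2π·1.09 = 6.849 rad/s, so T = P/ω = 0.0297×10³ / 6.849 = 4.337 N·m.
J = πd⁴/32 = π(0.0172)⁴/32 = 8.592×10^-9 m⁴.
θ = T·L/(G·J) = 4.337 × 0.373 / (42.8×10⁹ × 8.592×10^-9) = 4.398×10^-3 rad.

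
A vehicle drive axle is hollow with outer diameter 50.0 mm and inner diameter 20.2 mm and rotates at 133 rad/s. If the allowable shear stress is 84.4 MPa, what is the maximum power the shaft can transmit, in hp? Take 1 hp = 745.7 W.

360 hp

J = π(d_o⁴ − d_i⁴)/32 = π(0.0500⁴ − 0.0202⁴)/32 = 5.972×10^-7 m⁴.
T_max = τ_allow·J/r = 8.44×10^7 × 5.972×10^-7 / 0.0250 = 2016 N·m.
ω = 133 rad/s, so P_max = T_max·ω = 2.682×10^5 W.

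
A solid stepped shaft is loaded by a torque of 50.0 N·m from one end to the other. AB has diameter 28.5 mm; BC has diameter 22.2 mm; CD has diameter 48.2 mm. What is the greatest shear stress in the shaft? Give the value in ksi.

3.38 ksi

Under the same torque, τ_max = 16T/(πd³) is largest where d is smallest — segment BC (d = 22.2 mm).
τ_max = 16·50.00/(π·(0.0222)³) = 2.327×10^7 Pa.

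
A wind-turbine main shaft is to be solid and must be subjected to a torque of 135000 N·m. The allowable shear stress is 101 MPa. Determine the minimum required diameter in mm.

For a solid shaft τ_max = 16T/(πd³), so d = (16T/(π τ_allow))^(1/3) = (16·135000/(π·1.01×10^8))^(1/3) = 0.1895 m.

190 mm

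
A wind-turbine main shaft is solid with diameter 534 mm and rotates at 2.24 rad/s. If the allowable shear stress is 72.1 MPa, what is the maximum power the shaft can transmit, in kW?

4830 kW

J = πd⁴/32 = π(0.534)⁴/32 = 7.983×10^-3 m⁴.
T_max = τ_allow·J/r = 7.21×10^7 × 7.983×10^-3 / 0.267 = 2.156e6 N·m.
ω = 2.24 rad/s, so P_max = T_max·ω = 4.829×10^6 W.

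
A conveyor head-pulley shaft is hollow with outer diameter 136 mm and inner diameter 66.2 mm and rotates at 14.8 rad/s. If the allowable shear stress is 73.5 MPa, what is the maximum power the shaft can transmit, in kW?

J = π(d_o⁴ − d_i⁴)/32 = π(0.136⁴ − 0.0662⁴)/32 = 3.170×10^-5 m⁴.
T_max = τ_allow·J/r = 7.35×10^7 × 3.170×10^-5 / 0.0680 = 34260 N·m.
ω = 14.8 rad/s, so P_max = T_max·ω = 5.071×10^5 W.

507 kW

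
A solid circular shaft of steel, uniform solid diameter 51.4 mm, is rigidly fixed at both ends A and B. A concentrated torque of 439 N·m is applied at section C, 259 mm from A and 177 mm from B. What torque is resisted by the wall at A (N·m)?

With uniform GJ and both ends fixed, compatibility θ_AC = θ_CB gives T_A·a = T_B·b, together with T_A + T_B = T₀.
T_A = T₀·b/(a+b) = 439.0·177/436.0 = 178.2 N·m; T_B = 260.8 N·m.

178 N·m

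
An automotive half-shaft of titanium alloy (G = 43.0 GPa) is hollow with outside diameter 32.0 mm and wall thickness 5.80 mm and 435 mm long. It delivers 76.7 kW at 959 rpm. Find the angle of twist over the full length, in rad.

0.0899 rad

ω = 2π·959/60 = 100.4 rad/s, so T = P/ω = 76.7×10³ / 100.4 = 763.7 N·m.
J = π(d_o⁴ − d_i⁴)/32 = π(0.0320⁴ − 0.0204⁴)/32 = 8.594×10^-8 m⁴.
θ = T·L/(G·J) = 763.7 × 0.435 / (43.0×10⁹ × 8.594×10^-8) = 0.08990 rad.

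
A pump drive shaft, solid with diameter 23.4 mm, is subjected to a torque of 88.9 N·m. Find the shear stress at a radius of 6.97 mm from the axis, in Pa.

2.11e7 Pa

J = πd⁴/32 = π(0.0234)⁴/32 = 2.943×10^-8 m⁴.
Shear stress varies linearly with radius: τ = T·r/J = 88.90 × 0.00697 / 2.943×10^-8 = 2.105×10^7 Pa.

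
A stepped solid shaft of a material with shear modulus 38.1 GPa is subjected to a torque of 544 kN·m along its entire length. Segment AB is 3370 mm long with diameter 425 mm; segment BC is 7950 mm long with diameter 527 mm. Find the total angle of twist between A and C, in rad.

J_AB = π(0.425)⁴/32 = 3.20×10^-3 m⁴; J_BC = π(0.527)⁴/32 = 7.57×10^-3 m⁴.
θ = (T/G)·Σ L_i/J_i = (544000/38.1×10⁹)·(3.37/3.20×10^-3 + 7.95/7.57×10^-3) = 0.03001 rad.

0.0300 rad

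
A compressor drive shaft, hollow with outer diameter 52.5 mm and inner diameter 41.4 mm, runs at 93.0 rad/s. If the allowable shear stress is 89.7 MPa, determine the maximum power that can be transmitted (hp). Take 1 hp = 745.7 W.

J = π(d_o⁴ − d_i⁴)/32 = π(0.0525⁴ − 0.0414⁴)/32 = 4.574×10^-7 m⁴.
T_max = τ_allow·J/r = 8.97×10^7 × 4.574×10^-7 / 0.0262 = 1563 N·m.
ω = 93.0 rad/s, so P_max = T_max·ω = 1.454×10^5 W.

195 hp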